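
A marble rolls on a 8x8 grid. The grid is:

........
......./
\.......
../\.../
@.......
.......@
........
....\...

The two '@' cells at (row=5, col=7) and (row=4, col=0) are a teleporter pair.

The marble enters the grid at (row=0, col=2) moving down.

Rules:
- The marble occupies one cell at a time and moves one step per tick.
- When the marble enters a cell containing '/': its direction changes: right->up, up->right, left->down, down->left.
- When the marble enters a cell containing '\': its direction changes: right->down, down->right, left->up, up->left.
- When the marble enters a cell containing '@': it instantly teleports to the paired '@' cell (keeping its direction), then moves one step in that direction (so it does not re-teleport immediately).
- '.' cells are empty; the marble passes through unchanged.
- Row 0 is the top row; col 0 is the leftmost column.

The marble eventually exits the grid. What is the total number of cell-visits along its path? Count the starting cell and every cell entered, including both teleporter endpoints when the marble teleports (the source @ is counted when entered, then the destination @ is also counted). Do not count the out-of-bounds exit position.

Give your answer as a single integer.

Answer: 6

Derivation:
Step 1: enter (0,2), '.' pass, move down to (1,2)
Step 2: enter (1,2), '.' pass, move down to (2,2)
Step 3: enter (2,2), '.' pass, move down to (3,2)
Step 4: enter (3,2), '/' deflects down->left, move left to (3,1)
Step 5: enter (3,1), '.' pass, move left to (3,0)
Step 6: enter (3,0), '.' pass, move left to (3,-1)
Step 7: at (3,-1) — EXIT via left edge, pos 3
Path length (cell visits): 6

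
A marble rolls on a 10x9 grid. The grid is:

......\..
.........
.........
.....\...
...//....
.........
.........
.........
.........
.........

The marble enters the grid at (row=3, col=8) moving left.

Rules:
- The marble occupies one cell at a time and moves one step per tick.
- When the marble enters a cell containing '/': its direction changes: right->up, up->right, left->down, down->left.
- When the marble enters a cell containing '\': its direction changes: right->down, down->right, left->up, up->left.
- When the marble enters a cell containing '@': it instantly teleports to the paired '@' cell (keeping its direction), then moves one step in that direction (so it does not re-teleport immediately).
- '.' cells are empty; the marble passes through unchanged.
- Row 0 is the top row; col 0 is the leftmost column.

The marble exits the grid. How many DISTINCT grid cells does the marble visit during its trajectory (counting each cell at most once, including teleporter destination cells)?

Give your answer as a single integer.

Step 1: enter (3,8), '.' pass, move left to (3,7)
Step 2: enter (3,7), '.' pass, move left to (3,6)
Step 3: enter (3,6), '.' pass, move left to (3,5)
Step 4: enter (3,5), '\' deflects left->up, move up to (2,5)
Step 5: enter (2,5), '.' pass, move up to (1,5)
Step 6: enter (1,5), '.' pass, move up to (0,5)
Step 7: enter (0,5), '.' pass, move up to (-1,5)
Step 8: at (-1,5) — EXIT via top edge, pos 5
Distinct cells visited: 7 (path length 7)

Answer: 7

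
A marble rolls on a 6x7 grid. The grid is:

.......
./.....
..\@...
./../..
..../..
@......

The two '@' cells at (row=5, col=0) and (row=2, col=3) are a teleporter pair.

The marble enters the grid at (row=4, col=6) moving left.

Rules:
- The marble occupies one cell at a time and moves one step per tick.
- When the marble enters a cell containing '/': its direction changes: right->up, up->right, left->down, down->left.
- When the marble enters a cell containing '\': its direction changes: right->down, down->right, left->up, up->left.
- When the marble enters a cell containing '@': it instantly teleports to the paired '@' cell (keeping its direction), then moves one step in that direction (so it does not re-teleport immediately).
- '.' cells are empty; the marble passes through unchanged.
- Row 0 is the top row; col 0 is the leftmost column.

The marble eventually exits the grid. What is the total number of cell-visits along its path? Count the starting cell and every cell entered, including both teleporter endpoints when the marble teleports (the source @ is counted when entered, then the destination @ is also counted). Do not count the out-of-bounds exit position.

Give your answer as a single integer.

Step 1: enter (4,6), '.' pass, move left to (4,5)
Step 2: enter (4,5), '.' pass, move left to (4,4)
Step 3: enter (4,4), '/' deflects left->down, move down to (5,4)
Step 4: enter (5,4), '.' pass, move down to (6,4)
Step 5: at (6,4) — EXIT via bottom edge, pos 4
Path length (cell visits): 4

Answer: 4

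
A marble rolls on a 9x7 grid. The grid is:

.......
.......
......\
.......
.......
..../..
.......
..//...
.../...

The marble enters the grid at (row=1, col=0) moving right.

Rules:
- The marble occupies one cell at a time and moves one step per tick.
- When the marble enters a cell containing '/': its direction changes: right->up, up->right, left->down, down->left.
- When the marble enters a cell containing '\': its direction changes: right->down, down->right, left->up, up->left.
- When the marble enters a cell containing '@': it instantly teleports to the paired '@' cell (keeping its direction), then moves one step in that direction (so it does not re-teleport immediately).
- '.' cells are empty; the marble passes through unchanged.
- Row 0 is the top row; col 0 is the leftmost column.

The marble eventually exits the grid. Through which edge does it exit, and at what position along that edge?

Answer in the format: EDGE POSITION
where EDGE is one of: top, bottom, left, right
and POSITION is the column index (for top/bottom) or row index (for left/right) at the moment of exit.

Step 1: enter (1,0), '.' pass, move right to (1,1)
Step 2: enter (1,1), '.' pass, move right to (1,2)
Step 3: enter (1,2), '.' pass, move right to (1,3)
Step 4: enter (1,3), '.' pass, move right to (1,4)
Step 5: enter (1,4), '.' pass, move right to (1,5)
Step 6: enter (1,5), '.' pass, move right to (1,6)
Step 7: enter (1,6), '.' pass, move right to (1,7)
Step 8: at (1,7) — EXIT via right edge, pos 1

Answer: right 1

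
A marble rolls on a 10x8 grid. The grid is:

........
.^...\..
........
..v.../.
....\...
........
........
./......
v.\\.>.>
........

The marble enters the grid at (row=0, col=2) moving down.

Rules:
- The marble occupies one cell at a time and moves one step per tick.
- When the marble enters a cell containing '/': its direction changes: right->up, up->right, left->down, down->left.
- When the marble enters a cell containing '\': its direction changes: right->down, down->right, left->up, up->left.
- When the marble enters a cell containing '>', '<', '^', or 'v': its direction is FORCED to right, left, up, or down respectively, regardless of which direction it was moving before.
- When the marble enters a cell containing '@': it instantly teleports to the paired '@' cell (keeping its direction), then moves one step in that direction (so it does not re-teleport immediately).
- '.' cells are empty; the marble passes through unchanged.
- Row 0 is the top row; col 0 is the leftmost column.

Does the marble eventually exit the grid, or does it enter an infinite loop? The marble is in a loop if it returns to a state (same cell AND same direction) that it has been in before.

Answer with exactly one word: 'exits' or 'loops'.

Answer: exits

Derivation:
Step 1: enter (0,2), '.' pass, move down to (1,2)
Step 2: enter (1,2), '.' pass, move down to (2,2)
Step 3: enter (2,2), '.' pass, move down to (3,2)
Step 4: enter (3,2), 'v' forces down->down, move down to (4,2)
Step 5: enter (4,2), '.' pass, move down to (5,2)
Step 6: enter (5,2), '.' pass, move down to (6,2)
Step 7: enter (6,2), '.' pass, move down to (7,2)
Step 8: enter (7,2), '.' pass, move down to (8,2)
Step 9: enter (8,2), '\' deflects down->right, move right to (8,3)
Step 10: enter (8,3), '\' deflects right->down, move down to (9,3)
Step 11: enter (9,3), '.' pass, move down to (10,3)
Step 12: at (10,3) — EXIT via bottom edge, pos 3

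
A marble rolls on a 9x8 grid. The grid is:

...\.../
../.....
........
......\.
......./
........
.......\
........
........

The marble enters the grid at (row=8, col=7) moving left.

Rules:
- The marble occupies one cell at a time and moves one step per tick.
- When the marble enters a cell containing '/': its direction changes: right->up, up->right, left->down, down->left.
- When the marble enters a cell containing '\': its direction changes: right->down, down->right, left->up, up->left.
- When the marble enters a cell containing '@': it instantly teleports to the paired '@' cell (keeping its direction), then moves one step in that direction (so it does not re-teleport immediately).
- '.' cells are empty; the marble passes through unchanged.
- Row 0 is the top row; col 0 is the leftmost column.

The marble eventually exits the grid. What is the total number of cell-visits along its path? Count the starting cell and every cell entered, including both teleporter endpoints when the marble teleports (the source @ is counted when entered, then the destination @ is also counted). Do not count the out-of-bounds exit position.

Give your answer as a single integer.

Step 1: enter (8,7), '.' pass, move left to (8,6)
Step 2: enter (8,6), '.' pass, move left to (8,5)
Step 3: enter (8,5), '.' pass, move left to (8,4)
Step 4: enter (8,4), '.' pass, move left to (8,3)
Step 5: enter (8,3), '.' pass, move left to (8,2)
Step 6: enter (8,2), '.' pass, move left to (8,1)
Step 7: enter (8,1), '.' pass, move left to (8,0)
Step 8: enter (8,0), '.' pass, move left to (8,-1)
Step 9: at (8,-1) — EXIT via left edge, pos 8
Path length (cell visits): 8

Answer: 8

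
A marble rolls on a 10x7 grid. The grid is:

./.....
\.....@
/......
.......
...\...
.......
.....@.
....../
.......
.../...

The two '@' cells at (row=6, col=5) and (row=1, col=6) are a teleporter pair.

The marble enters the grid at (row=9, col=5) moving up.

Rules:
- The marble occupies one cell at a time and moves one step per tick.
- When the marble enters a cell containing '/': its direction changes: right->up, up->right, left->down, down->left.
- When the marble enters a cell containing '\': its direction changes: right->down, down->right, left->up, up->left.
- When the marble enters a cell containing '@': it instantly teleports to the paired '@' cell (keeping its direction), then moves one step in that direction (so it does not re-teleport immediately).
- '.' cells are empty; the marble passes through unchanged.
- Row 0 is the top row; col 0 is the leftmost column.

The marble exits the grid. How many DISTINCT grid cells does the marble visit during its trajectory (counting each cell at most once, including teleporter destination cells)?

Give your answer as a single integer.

Step 1: enter (9,5), '.' pass, move up to (8,5)
Step 2: enter (8,5), '.' pass, move up to (7,5)
Step 3: enter (7,5), '.' pass, move up to (6,5)
Step 4: enter (6,5), '@' teleport (6,5)->(1,6), also enter (1,6), move up to (0,6)
Step 5: enter (0,6), '.' pass, move up to (-1,6)
Step 6: at (-1,6) — EXIT via top edge, pos 6
Distinct cells visited: 6 (path length 6)

Answer: 6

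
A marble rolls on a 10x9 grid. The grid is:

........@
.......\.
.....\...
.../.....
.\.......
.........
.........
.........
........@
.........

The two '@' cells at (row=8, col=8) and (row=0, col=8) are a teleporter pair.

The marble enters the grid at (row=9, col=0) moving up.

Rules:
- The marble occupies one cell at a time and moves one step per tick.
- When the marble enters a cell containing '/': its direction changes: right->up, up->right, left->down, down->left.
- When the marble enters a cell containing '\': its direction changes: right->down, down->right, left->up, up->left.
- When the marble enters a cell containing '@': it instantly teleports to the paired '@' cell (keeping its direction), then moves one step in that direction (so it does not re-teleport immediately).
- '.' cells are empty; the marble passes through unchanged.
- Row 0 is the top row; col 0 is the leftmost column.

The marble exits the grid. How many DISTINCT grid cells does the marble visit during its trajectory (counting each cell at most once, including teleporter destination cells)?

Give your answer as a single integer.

Answer: 10

Derivation:
Step 1: enter (9,0), '.' pass, move up to (8,0)
Step 2: enter (8,0), '.' pass, move up to (7,0)
Step 3: enter (7,0), '.' pass, move up to (6,0)
Step 4: enter (6,0), '.' pass, move up to (5,0)
Step 5: enter (5,0), '.' pass, move up to (4,0)
Step 6: enter (4,0), '.' pass, move up to (3,0)
Step 7: enter (3,0), '.' pass, move up to (2,0)
Step 8: enter (2,0), '.' pass, move up to (1,0)
Step 9: enter (1,0), '.' pass, move up to (0,0)
Step 10: enter (0,0), '.' pass, move up to (-1,0)
Step 11: at (-1,0) — EXIT via top edge, pos 0
Distinct cells visited: 10 (path length 10)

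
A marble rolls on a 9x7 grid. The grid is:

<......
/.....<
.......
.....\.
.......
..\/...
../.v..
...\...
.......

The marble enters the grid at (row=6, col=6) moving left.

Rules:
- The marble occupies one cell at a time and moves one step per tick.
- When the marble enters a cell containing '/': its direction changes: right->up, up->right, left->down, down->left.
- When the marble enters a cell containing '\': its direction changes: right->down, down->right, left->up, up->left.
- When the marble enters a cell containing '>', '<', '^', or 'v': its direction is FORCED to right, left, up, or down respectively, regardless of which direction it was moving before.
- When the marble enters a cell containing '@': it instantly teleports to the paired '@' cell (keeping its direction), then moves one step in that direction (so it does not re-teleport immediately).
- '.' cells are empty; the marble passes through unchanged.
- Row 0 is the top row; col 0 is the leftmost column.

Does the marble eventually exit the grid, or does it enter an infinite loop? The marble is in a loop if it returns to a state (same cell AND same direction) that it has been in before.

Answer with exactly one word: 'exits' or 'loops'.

Step 1: enter (6,6), '.' pass, move left to (6,5)
Step 2: enter (6,5), '.' pass, move left to (6,4)
Step 3: enter (6,4), 'v' forces left->down, move down to (7,4)
Step 4: enter (7,4), '.' pass, move down to (8,4)
Step 5: enter (8,4), '.' pass, move down to (9,4)
Step 6: at (9,4) — EXIT via bottom edge, pos 4

Answer: exits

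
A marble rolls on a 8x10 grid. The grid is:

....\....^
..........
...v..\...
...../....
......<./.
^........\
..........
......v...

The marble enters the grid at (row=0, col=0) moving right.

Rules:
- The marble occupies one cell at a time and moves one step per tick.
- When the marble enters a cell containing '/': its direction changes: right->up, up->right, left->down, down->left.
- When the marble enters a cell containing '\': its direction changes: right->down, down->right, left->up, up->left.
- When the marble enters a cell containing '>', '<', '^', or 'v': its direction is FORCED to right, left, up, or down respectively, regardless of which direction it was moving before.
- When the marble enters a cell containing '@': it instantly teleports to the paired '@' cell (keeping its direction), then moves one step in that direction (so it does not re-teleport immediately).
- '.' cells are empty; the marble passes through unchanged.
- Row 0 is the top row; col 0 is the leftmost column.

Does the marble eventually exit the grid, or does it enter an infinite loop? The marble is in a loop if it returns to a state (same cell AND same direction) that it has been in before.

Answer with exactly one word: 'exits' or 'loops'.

Step 1: enter (0,0), '.' pass, move right to (0,1)
Step 2: enter (0,1), '.' pass, move right to (0,2)
Step 3: enter (0,2), '.' pass, move right to (0,3)
Step 4: enter (0,3), '.' pass, move right to (0,4)
Step 5: enter (0,4), '\' deflects right->down, move down to (1,4)
Step 6: enter (1,4), '.' pass, move down to (2,4)
Step 7: enter (2,4), '.' pass, move down to (3,4)
Step 8: enter (3,4), '.' pass, move down to (4,4)
Step 9: enter (4,4), '.' pass, move down to (5,4)
Step 10: enter (5,4), '.' pass, move down to (6,4)
Step 11: enter (6,4), '.' pass, move down to (7,4)
Step 12: enter (7,4), '.' pass, move down to (8,4)
Step 13: at (8,4) — EXIT via bottom edge, pos 4

Answer: exits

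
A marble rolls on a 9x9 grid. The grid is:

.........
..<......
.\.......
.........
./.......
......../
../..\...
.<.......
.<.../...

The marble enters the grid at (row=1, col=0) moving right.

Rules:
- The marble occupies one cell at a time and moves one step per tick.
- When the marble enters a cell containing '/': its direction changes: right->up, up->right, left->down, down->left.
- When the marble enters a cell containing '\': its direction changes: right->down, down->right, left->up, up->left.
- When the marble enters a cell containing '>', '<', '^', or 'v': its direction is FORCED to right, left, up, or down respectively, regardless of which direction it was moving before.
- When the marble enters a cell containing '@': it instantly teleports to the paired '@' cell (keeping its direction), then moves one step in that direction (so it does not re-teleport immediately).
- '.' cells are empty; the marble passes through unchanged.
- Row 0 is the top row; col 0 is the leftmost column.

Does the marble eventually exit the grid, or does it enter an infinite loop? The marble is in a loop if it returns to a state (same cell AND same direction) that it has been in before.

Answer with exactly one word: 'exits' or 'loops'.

Step 1: enter (1,0), '.' pass, move right to (1,1)
Step 2: enter (1,1), '.' pass, move right to (1,2)
Step 3: enter (1,2), '<' forces right->left, move left to (1,1)
Step 4: enter (1,1), '.' pass, move left to (1,0)
Step 5: enter (1,0), '.' pass, move left to (1,-1)
Step 6: at (1,-1) — EXIT via left edge, pos 1

Answer: exits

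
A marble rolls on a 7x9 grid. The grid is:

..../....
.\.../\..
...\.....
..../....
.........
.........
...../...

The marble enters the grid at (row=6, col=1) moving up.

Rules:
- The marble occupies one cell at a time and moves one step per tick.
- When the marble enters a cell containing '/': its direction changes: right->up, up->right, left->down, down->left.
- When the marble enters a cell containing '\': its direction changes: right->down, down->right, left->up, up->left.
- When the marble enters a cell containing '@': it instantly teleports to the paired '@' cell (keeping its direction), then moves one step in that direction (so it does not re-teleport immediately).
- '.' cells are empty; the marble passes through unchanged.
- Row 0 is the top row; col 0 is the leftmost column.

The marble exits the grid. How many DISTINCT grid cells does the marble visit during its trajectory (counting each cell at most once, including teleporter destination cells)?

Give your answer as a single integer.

Answer: 7

Derivation:
Step 1: enter (6,1), '.' pass, move up to (5,1)
Step 2: enter (5,1), '.' pass, move up to (4,1)
Step 3: enter (4,1), '.' pass, move up to (3,1)
Step 4: enter (3,1), '.' pass, move up to (2,1)
Step 5: enter (2,1), '.' pass, move up to (1,1)
Step 6: enter (1,1), '\' deflects up->left, move left to (1,0)
Step 7: enter (1,0), '.' pass, move left to (1,-1)
Step 8: at (1,-1) — EXIT via left edge, pos 1
Distinct cells visited: 7 (path length 7)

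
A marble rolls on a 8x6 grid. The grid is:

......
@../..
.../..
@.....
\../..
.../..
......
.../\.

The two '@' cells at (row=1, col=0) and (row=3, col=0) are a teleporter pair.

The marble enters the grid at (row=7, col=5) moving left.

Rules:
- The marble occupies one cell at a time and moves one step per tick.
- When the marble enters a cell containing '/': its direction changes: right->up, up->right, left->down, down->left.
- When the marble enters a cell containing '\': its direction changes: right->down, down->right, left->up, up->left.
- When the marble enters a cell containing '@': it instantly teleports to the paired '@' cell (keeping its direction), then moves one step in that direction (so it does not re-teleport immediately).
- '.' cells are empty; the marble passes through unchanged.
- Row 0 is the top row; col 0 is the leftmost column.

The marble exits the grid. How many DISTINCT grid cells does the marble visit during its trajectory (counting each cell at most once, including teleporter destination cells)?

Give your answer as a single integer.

Answer: 9

Derivation:
Step 1: enter (7,5), '.' pass, move left to (7,4)
Step 2: enter (7,4), '\' deflects left->up, move up to (6,4)
Step 3: enter (6,4), '.' pass, move up to (5,4)
Step 4: enter (5,4), '.' pass, move up to (4,4)
Step 5: enter (4,4), '.' pass, move up to (3,4)
Step 6: enter (3,4), '.' pass, move up to (2,4)
Step 7: enter (2,4), '.' pass, move up to (1,4)
Step 8: enter (1,4), '.' pass, move up to (0,4)
Step 9: enter (0,4), '.' pass, move up to (-1,4)
Step 10: at (-1,4) — EXIT via top edge, pos 4
Distinct cells visited: 9 (path length 9)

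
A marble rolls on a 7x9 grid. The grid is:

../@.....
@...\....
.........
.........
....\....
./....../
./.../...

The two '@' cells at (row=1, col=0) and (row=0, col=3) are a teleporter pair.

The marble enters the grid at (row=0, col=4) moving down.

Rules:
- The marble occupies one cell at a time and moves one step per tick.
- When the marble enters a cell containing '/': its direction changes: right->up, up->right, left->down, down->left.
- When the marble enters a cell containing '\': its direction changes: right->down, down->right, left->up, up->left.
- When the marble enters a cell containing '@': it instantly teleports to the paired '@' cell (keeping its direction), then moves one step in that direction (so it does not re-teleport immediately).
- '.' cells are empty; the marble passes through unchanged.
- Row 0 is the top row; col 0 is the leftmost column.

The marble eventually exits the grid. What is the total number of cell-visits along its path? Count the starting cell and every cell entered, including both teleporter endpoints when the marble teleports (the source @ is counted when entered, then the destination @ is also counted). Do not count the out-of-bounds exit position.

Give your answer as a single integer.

Answer: 6

Derivation:
Step 1: enter (0,4), '.' pass, move down to (1,4)
Step 2: enter (1,4), '\' deflects down->right, move right to (1,5)
Step 3: enter (1,5), '.' pass, move right to (1,6)
Step 4: enter (1,6), '.' pass, move right to (1,7)
Step 5: enter (1,7), '.' pass, move right to (1,8)
Step 6: enter (1,8), '.' pass, move right to (1,9)
Step 7: at (1,9) — EXIT via right edge, pos 1
Path length (cell visits): 6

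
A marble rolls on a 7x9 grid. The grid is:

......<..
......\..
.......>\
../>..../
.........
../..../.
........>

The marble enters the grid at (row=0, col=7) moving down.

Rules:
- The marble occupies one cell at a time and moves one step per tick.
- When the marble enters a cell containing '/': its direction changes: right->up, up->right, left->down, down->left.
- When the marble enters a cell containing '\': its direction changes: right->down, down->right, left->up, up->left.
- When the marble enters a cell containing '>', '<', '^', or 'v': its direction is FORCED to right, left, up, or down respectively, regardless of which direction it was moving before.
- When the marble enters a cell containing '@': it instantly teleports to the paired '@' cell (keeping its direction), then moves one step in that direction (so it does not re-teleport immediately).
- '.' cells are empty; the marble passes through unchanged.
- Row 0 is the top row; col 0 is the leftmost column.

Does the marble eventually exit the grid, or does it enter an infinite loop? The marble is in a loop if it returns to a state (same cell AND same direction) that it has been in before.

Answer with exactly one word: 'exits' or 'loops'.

Answer: loops

Derivation:
Step 1: enter (0,7), '.' pass, move down to (1,7)
Step 2: enter (1,7), '.' pass, move down to (2,7)
Step 3: enter (2,7), '>' forces down->right, move right to (2,8)
Step 4: enter (2,8), '\' deflects right->down, move down to (3,8)
Step 5: enter (3,8), '/' deflects down->left, move left to (3,7)
Step 6: enter (3,7), '.' pass, move left to (3,6)
Step 7: enter (3,6), '.' pass, move left to (3,5)
Step 8: enter (3,5), '.' pass, move left to (3,4)
Step 9: enter (3,4), '.' pass, move left to (3,3)
Step 10: enter (3,3), '>' forces left->right, move right to (3,4)
Step 11: enter (3,4), '.' pass, move right to (3,5)
Step 12: enter (3,5), '.' pass, move right to (3,6)
Step 13: enter (3,6), '.' pass, move right to (3,7)
Step 14: enter (3,7), '.' pass, move right to (3,8)
Step 15: enter (3,8), '/' deflects right->up, move up to (2,8)
Step 16: enter (2,8), '\' deflects up->left, move left to (2,7)
Step 17: enter (2,7), '>' forces left->right, move right to (2,8)
Step 18: at (2,8) dir=right — LOOP DETECTED (seen before)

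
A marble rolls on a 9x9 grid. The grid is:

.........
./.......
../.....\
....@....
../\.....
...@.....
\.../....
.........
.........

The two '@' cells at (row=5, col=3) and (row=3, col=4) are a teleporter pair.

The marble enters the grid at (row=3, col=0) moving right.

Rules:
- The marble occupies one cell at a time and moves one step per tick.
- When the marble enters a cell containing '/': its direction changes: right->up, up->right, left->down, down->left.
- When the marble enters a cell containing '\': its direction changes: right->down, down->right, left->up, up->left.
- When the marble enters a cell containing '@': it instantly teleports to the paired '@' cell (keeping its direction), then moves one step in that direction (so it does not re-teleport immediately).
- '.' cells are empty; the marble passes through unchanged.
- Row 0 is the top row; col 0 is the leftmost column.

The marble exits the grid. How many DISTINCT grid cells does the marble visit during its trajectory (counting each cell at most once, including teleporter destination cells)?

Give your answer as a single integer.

Step 1: enter (3,0), '.' pass, move right to (3,1)
Step 2: enter (3,1), '.' pass, move right to (3,2)
Step 3: enter (3,2), '.' pass, move right to (3,3)
Step 4: enter (3,3), '.' pass, move right to (3,4)
Step 5: enter (3,4), '@' teleport (3,4)->(5,3), also enter (5,3), move right to (5,4)
Step 6: enter (5,4), '.' pass, move right to (5,5)
Step 7: enter (5,5), '.' pass, move right to (5,6)
Step 8: enter (5,6), '.' pass, move right to (5,7)
Step 9: enter (5,7), '.' pass, move right to (5,8)
Step 10: enter (5,8), '.' pass, move right to (5,9)
Step 11: at (5,9) — EXIT via right edge, pos 5
Distinct cells visited: 11 (path length 11)

Answer: 11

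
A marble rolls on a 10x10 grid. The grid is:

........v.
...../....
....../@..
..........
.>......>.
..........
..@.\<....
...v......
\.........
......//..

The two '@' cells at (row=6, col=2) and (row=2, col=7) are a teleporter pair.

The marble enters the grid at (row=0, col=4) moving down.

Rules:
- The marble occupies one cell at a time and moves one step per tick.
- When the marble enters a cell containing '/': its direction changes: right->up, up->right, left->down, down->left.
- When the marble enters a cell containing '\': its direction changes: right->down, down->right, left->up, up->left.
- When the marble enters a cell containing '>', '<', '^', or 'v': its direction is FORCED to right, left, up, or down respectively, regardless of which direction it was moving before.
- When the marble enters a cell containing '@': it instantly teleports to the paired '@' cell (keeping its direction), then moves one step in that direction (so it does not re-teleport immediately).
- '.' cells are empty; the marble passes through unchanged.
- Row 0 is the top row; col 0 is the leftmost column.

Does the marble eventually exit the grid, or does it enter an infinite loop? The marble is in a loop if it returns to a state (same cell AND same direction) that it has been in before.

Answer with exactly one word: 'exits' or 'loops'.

Answer: exits

Derivation:
Step 1: enter (0,4), '.' pass, move down to (1,4)
Step 2: enter (1,4), '.' pass, move down to (2,4)
Step 3: enter (2,4), '.' pass, move down to (3,4)
Step 4: enter (3,4), '.' pass, move down to (4,4)
Step 5: enter (4,4), '.' pass, move down to (5,4)
Step 6: enter (5,4), '.' pass, move down to (6,4)
Step 7: enter (6,4), '\' deflects down->right, move right to (6,5)
Step 8: enter (6,5), '<' forces right->left, move left to (6,4)
Step 9: enter (6,4), '\' deflects left->up, move up to (5,4)
Step 10: enter (5,4), '.' pass, move up to (4,4)
Step 11: enter (4,4), '.' pass, move up to (3,4)
Step 12: enter (3,4), '.' pass, move up to (2,4)
Step 13: enter (2,4), '.' pass, move up to (1,4)
Step 14: enter (1,4), '.' pass, move up to (0,4)
Step 15: enter (0,4), '.' pass, move up to (-1,4)
Step 16: at (-1,4) — EXIT via top edge, pos 4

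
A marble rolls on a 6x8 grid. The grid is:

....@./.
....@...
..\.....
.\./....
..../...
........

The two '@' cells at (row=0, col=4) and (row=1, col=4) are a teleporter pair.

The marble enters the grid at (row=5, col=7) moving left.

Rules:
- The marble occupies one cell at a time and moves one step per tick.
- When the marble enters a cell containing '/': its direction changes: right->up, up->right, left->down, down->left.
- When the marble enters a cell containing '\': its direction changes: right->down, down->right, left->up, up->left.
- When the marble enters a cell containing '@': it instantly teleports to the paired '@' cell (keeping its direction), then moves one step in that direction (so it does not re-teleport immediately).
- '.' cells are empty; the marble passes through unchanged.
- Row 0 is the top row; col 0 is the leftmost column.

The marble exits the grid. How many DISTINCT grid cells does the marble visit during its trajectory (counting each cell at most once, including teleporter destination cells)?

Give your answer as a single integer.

Answer: 8

Derivation:
Step 1: enter (5,7), '.' pass, move left to (5,6)
Step 2: enter (5,6), '.' pass, move left to (5,5)
Step 3: enter (5,5), '.' pass, move left to (5,4)
Step 4: enter (5,4), '.' pass, move left to (5,3)
Step 5: enter (5,3), '.' pass, move left to (5,2)
Step 6: enter (5,2), '.' pass, move left to (5,1)
Step 7: enter (5,1), '.' pass, move left to (5,0)
Step 8: enter (5,0), '.' pass, move left to (5,-1)
Step 9: at (5,-1) — EXIT via left edge, pos 5
Distinct cells visited: 8 (path length 8)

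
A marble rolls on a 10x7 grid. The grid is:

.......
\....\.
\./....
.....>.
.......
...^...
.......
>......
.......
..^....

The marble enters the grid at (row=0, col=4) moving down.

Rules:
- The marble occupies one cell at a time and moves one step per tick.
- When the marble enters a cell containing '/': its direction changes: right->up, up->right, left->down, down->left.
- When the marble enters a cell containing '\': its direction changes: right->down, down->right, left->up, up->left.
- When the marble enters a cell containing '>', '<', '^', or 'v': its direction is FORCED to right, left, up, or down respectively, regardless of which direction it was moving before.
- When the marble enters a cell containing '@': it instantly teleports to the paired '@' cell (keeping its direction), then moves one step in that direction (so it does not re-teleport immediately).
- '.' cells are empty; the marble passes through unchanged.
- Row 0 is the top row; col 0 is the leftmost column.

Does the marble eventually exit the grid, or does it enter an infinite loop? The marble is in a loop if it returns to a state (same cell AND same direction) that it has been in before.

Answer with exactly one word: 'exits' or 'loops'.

Step 1: enter (0,4), '.' pass, move down to (1,4)
Step 2: enter (1,4), '.' pass, move down to (2,4)
Step 3: enter (2,4), '.' pass, move down to (3,4)
Step 4: enter (3,4), '.' pass, move down to (4,4)
Step 5: enter (4,4), '.' pass, move down to (5,4)
Step 6: enter (5,4), '.' pass, move down to (6,4)
Step 7: enter (6,4), '.' pass, move down to (7,4)
Step 8: enter (7,4), '.' pass, move down to (8,4)
Step 9: enter (8,4), '.' pass, move down to (9,4)
Step 10: enter (9,4), '.' pass, move down to (10,4)
Step 11: at (10,4) — EXIT via bottom edge, pos 4

Answer: exits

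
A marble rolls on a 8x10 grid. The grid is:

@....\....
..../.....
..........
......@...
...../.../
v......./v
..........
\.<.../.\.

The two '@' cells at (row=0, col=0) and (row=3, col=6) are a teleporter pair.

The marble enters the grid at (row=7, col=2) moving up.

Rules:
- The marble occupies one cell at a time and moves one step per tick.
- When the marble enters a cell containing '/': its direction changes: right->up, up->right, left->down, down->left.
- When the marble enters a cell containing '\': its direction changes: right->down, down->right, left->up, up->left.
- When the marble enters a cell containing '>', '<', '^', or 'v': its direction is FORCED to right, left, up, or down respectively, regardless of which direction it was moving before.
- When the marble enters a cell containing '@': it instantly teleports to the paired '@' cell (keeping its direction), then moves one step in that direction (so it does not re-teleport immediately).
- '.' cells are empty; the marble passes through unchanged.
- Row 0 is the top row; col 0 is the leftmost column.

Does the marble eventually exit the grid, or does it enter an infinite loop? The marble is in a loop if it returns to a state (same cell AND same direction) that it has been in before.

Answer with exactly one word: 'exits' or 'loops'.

Step 1: enter (7,2), '<' forces up->left, move left to (7,1)
Step 2: enter (7,1), '.' pass, move left to (7,0)
Step 3: enter (7,0), '\' deflects left->up, move up to (6,0)
Step 4: enter (6,0), '.' pass, move up to (5,0)
Step 5: enter (5,0), 'v' forces up->down, move down to (6,0)
Step 6: enter (6,0), '.' pass, move down to (7,0)
Step 7: enter (7,0), '\' deflects down->right, move right to (7,1)
Step 8: enter (7,1), '.' pass, move right to (7,2)
Step 9: enter (7,2), '<' forces right->left, move left to (7,1)
Step 10: at (7,1) dir=left — LOOP DETECTED (seen before)

Answer: loops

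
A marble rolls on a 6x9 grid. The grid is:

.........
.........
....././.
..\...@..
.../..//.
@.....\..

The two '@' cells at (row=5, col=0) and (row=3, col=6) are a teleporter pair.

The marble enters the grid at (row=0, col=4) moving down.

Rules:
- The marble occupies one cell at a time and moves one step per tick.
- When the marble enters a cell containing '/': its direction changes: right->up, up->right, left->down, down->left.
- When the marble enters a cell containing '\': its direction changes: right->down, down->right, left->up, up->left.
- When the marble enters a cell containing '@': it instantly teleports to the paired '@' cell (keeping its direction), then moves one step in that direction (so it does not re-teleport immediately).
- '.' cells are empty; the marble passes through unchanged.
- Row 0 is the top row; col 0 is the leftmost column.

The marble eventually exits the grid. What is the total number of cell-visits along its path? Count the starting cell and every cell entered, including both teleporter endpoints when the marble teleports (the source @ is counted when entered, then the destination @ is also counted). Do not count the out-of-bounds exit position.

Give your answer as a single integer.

Answer: 6

Derivation:
Step 1: enter (0,4), '.' pass, move down to (1,4)
Step 2: enter (1,4), '.' pass, move down to (2,4)
Step 3: enter (2,4), '.' pass, move down to (3,4)
Step 4: enter (3,4), '.' pass, move down to (4,4)
Step 5: enter (4,4), '.' pass, move down to (5,4)
Step 6: enter (5,4), '.' pass, move down to (6,4)
Step 7: at (6,4) — EXIT via bottom edge, pos 4
Path length (cell visits): 6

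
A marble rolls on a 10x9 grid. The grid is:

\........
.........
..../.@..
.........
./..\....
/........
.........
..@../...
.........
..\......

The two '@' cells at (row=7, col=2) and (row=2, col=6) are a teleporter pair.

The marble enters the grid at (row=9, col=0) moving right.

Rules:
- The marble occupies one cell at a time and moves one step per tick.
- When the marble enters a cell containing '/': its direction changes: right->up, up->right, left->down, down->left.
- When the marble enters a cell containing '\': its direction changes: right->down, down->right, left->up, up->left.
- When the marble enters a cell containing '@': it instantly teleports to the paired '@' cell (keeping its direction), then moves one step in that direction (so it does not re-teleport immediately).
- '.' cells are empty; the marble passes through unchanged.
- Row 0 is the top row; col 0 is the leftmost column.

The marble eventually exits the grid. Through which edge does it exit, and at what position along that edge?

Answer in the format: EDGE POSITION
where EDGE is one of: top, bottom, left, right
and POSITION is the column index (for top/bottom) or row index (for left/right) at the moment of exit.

Answer: bottom 2

Derivation:
Step 1: enter (9,0), '.' pass, move right to (9,1)
Step 2: enter (9,1), '.' pass, move right to (9,2)
Step 3: enter (9,2), '\' deflects right->down, move down to (10,2)
Step 4: at (10,2) — EXIT via bottom edge, pos 2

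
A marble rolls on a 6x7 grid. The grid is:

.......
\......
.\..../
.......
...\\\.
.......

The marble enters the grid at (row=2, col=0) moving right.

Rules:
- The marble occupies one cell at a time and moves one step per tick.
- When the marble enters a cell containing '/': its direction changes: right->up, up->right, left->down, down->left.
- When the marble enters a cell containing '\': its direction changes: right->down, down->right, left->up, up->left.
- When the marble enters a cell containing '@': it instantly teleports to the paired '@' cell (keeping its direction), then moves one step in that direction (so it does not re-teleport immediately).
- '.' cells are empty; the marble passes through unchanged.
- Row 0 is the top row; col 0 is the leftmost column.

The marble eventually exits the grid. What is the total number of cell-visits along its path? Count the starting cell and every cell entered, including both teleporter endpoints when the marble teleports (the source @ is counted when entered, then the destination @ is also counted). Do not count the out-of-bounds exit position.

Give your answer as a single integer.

Answer: 5

Derivation:
Step 1: enter (2,0), '.' pass, move right to (2,1)
Step 2: enter (2,1), '\' deflects right->down, move down to (3,1)
Step 3: enter (3,1), '.' pass, move down to (4,1)
Step 4: enter (4,1), '.' pass, move down to (5,1)
Step 5: enter (5,1), '.' pass, move down to (6,1)
Step 6: at (6,1) — EXIT via bottom edge, pos 1
Path length (cell visits): 5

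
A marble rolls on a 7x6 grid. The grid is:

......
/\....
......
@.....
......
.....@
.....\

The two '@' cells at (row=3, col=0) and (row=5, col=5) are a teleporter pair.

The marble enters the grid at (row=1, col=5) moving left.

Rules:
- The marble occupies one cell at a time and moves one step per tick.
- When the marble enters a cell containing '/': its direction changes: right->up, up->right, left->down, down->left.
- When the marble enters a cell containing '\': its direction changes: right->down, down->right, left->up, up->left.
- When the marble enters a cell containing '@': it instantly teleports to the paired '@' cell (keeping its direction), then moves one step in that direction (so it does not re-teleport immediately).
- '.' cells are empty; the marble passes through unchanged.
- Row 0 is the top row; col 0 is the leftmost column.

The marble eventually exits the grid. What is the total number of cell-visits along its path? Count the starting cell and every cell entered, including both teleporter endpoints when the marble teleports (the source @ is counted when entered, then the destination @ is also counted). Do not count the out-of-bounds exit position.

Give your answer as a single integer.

Step 1: enter (1,5), '.' pass, move left to (1,4)
Step 2: enter (1,4), '.' pass, move left to (1,3)
Step 3: enter (1,3), '.' pass, move left to (1,2)
Step 4: enter (1,2), '.' pass, move left to (1,1)
Step 5: enter (1,1), '\' deflects left->up, move up to (0,1)
Step 6: enter (0,1), '.' pass, move up to (-1,1)
Step 7: at (-1,1) — EXIT via top edge, pos 1
Path length (cell visits): 6

Answer: 6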